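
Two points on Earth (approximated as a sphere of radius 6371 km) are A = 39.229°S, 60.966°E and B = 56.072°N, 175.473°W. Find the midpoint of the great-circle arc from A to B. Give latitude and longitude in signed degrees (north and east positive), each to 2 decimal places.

16.68°, 105.91°

Central angle δ = 2.4399 rad. Interpolating on the sphere with fraction f = 0.5:
P = [sin((1−f)δ)·A + sin(fδ)·B] / sin δ = 1.4548·A + 1.4548·B in Cartesian coordinates,
giving P = (-0.2625, 0.9212, 0.2871), i.e. latitude 16.68°, longitude 105.91°.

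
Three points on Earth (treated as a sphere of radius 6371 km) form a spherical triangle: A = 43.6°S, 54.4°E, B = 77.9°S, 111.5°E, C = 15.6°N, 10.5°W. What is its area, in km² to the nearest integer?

24457431 km²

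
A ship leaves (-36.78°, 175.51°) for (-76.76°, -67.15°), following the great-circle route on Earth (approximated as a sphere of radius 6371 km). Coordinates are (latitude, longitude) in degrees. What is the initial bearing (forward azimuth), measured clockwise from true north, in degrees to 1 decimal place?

166.4°

Δλ = 117.340° = 2.0480 rad.
y = sin Δλ · cos φ₂ = (0.8883)(0.2290) = 0.2034
x = cos φ₁ sin φ₂ − sin φ₁ cos φ₂ cos Δλ = (0.8009)(-0.9734) − (-0.5987)(0.2290)(-0.4593) = -0.8426
θ = atan2(y, x) = 166.43°, so the bearing is 166.4°.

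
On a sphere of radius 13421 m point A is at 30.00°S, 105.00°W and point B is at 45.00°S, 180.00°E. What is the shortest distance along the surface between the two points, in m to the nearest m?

13867 m

Let φ₁ = -0.5236 rad, φ₂ = -0.7854 rad, and Δλ = -1.3090 rad.
Haversine: a = sin²(Δφ/2) + cos φ₁ cos φ₂ sin²(Δλ/2) = 0.0170 + (0.8660)(0.7071)(0.3706) = 0.24398.
Central angle c = 2·arcsin(√a) = 1.03323 rad.
Distance = R·c = 13421 × 1.0332 ≈ 13867 m.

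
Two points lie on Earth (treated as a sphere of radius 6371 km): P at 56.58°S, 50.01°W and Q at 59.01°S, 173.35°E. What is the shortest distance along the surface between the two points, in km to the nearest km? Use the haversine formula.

6603 km

Let φ₁ = -0.9875 rad, φ₂ = -1.0299 rad, and Δλ = -2.3848 rad.
Haversine: a = sin²(Δφ/2) + cos φ₁ cos φ₂ sin²(Δλ/2) = 0.0004 + (0.5508)(0.5149)(0.8635) = 0.24533.
Central angle c = 2·arcsin(√a) = 1.03639 rad.
Distance = R·c = 6371 × 1.0364 ≈ 6603 km.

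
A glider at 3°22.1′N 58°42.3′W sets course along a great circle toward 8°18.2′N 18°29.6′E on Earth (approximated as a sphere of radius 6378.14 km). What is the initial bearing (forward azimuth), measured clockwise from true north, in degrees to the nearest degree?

Δλ = 77.198° = 1.3474 rad.
y = sin Δλ · cos φ₂ = (0.9751)(0.9895) = 0.9649
x = cos φ₁ sin φ₂ − sin φ₁ cos φ₂ cos Δλ = (0.9983)(0.1444) − (0.0588)(0.9895)(0.2216) = 0.1313
θ = atan2(y, x) = 82.25°, so the bearing is 82°.

82°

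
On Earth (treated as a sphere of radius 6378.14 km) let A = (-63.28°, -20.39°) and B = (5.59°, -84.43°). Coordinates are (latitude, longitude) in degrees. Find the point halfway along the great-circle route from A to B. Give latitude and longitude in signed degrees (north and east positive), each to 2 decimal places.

The central angle between A and B is δ = 1.4617 rad.
With f = 0.5, the slerp weights are sin((1−f)δ)/sin δ = 0.6715 and sin(fδ)/sin δ = 0.6715.
Weighted sum of the unit vectors: (0.6715)·(0.4215,-0.1567,-0.8932) + (0.6715)·(0.0966,-0.9905,0.0974) = (0.3479, -0.7703, -0.5344).
Converting back: φ = atan2(z, √(x²+y²)) = -32.30°, λ = atan2(y, x) = -65.70°.

-32.30°, -65.70°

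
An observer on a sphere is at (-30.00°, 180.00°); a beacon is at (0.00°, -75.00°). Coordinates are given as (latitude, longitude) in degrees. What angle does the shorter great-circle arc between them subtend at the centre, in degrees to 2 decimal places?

Let φ₁ = -0.5236 rad, φ₂ = 0.0000 rad, and Δλ = 1.8326 rad.
Haversine: a = sin²(Δφ/2) + cos φ₁ cos φ₂ sin²(Δλ/2) = 0.0670 + (0.8660)(1.0000)(0.6294) = 0.61207.
Central angle c = 2·arcsin(√a) = 1.79686 rad.
So the angular separation is 102.95°.

102.95°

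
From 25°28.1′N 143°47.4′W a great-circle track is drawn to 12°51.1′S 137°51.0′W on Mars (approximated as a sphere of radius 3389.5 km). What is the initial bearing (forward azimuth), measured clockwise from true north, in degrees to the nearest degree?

With φ₁ = 0.4445, φ₂ = -0.2243, Δλ = 0.1037 rad, the forward-azimuth formula gives
θ = atan2( sin Δλ cos φ₂ , cos φ₁ sin φ₂ − sin φ₁ cos φ₂ cos Δλ ) = atan2(0.1009, -0.6178) = 170.72°.
So the initial bearing is 171°.

171°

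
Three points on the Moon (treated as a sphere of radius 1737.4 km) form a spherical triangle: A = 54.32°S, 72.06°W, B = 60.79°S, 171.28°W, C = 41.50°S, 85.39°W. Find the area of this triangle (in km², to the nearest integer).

Side lengths (central angles): a = 0.9216, b = 0.2717, c = 0.8455 rad; semiperimeter s = 1.0194.
By l'Huilier's theorem, tan(E/4) = √[tan(s/2) tan((s−a)/2) tan((s−b)/2) tan((s−c)/2)], giving spherical excess E = 0.1223 rad.
Area = E·R² = 0.1223 × (1737.4)² ≈ 369224 km².

369224 km²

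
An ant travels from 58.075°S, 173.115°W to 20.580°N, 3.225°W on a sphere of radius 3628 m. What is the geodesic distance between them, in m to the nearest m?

In radians: φ₁ = -1.0136, φ₂ = 0.3592, Δλ = 169.890° = 2.9651 rad.
cos c = sin φ₁ sin φ₂ + cos φ₁ cos φ₂ cos Δλ = (-0.8487)(0.3515) + (0.5288)(0.9362)(-0.9845) = -0.78572,
so c = arccos(-0.78572) = 2.47465 rad.
Distance = R·c = 3628 × 2.4747 ≈ 8978 m.

8978 m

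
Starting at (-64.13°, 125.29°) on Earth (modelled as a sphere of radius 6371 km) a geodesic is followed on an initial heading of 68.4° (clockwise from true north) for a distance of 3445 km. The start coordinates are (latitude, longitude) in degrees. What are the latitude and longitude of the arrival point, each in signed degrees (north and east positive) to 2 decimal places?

-43.53°, 166.60°

Angular distance δ = d/R = 3445/6371 = 0.54073 rad; initial bearing θ = 1.1938 rad.
sin φ₂ = sin φ₁ cos δ + cos φ₁ sin δ cos θ = (-0.8998)(0.8573) + (0.4363)(0.5148)(0.3681) = -0.6887, so φ₂ = -43.53°.
Δλ = atan2(sin θ sin δ cos φ₁, cos δ − sin φ₁ sin φ₂) = atan2(0.2088, 0.2376) = 41.311°.
λ₂ = 125.290° + 41.311° = 166.60°.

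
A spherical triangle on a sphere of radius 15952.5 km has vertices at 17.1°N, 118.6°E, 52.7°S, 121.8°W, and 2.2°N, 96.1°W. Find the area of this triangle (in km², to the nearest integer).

597939946 km²

Side lengths (central angles): a = 1.0297, b = 2.4558, c = 2.1176 rad; semiperimeter s = 2.8016.
By l'Huilier's theorem, tan(E/4) = √[tan(s/2) tan((s−a)/2) tan((s−b)/2) tan((s−c)/2)], giving spherical excess E = 2.3496 rad.
Area = E·R² = 2.3496 × (15952.5)² ≈ 597939946 km².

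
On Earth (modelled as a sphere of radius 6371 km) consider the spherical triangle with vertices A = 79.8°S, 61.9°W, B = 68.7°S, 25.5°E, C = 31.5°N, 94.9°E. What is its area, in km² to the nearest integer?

17645269 km²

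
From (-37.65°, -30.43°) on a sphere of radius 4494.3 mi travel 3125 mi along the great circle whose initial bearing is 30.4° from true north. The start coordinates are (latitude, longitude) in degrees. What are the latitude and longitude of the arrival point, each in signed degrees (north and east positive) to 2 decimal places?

-1.81°, -11.50°

Angular distance δ = d/R = 3125/4494.3 = 0.69533 rad; initial bearing θ = 0.5306 rad.
sin φ₂ = sin φ₁ cos δ + cos φ₁ sin δ cos θ = (-0.6108)(0.7678) + (0.7918)(0.6406)(0.8625) = -0.0315, so φ₂ = -1.81°.
Δλ = atan2(sin θ sin δ cos φ₁, cos δ − sin φ₁ sin φ₂) = atan2(0.2567, 0.7486) = 18.926°.
λ₂ = -30.430° + 18.926° = -11.50°.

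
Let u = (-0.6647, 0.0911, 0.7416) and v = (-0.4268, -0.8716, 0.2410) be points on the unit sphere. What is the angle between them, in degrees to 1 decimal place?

67.5°

u·v = 0.3830; |u| = 1.0000, |v| = 1.0000.
cos θ = (u·v)/(|u||v|) = 0.3830, so θ = 67.5°.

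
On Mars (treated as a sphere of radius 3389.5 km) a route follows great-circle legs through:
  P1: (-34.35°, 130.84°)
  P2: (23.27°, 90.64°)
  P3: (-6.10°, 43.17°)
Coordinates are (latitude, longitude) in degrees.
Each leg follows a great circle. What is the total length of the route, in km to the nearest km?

Leg P1→P2: central angle 1.2064 rad, distance 4089.1 km.
Leg P2→P3: central angle 0.9576 rad, distance 3245.8 km.
Total: 4089.1 + 3245.8 ≈ 7335 km.

7335 km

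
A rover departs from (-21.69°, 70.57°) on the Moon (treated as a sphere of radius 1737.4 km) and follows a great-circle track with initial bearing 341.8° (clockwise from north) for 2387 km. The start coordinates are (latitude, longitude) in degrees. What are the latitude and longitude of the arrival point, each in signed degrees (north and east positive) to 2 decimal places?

Angular distance δ = d/R = 2387/1737.4 = 1.37389 rad; initial bearing θ = 5.9655 rad.
sin φ₂ = sin φ₁ cos δ + cos φ₁ sin δ cos θ = (-0.3696)(0.1956) + (0.9292)(0.9807)(0.9500) = 0.7934, so φ₂ = 52.50°.
Δλ = atan2(sin θ sin δ cos φ₁, cos δ − sin φ₁ sin φ₂) = atan2(-0.2846, 0.4888) = -30.209°.
λ₂ = 70.570° − 30.209° = 40.36°.

52.50°, 40.36°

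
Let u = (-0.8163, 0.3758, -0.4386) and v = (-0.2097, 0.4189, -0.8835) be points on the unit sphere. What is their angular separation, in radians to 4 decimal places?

u·v = 0.7161; |u| = 1.0000, |v| = 1.0000.
cos θ = (u·v)/(|u||v|) = 0.7161, so θ = 0.7726 rad.

0.7726 rad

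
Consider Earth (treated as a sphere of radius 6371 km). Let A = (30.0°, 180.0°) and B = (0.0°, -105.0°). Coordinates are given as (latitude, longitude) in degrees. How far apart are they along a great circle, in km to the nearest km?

8567 km

With latitudes φ₁ = 30.000°, φ₂ = 0.000° and longitude difference Δλ = 75.000°:
cos c = sin φ₁ sin φ₂ + cos φ₁ cos φ₂ cos Δλ = (0.5000)(0.0000) + (0.8660)(1.0000)(0.2588) = 0.22414,
so c = arccos(0.22414) = 1.34473 rad.
Distance = R·c = 6371 × 1.3447 ≈ 8567 km.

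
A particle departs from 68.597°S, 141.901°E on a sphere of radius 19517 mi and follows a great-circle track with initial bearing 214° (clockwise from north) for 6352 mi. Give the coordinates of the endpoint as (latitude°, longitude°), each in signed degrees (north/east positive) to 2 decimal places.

-78.21°, 80.87°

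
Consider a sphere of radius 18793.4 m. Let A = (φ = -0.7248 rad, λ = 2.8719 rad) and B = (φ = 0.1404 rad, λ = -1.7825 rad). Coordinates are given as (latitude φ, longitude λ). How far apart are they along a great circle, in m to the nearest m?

With latitudes φ₁ = -41.528°, φ₂ = 8.044° and longitude difference Δλ = 93.323°:
Haversine: a = sin²(Δφ/2) + cos φ₁ cos φ₂ sin²(Δλ/2) = 0.1758 + (0.7486)(0.9902)(0.5290) = 0.56787.
Central angle c = 2·arcsin(√a) = 1.70696 rad.
Distance = R·c = 18793.4 × 1.7070 ≈ 32079 m.

32079 m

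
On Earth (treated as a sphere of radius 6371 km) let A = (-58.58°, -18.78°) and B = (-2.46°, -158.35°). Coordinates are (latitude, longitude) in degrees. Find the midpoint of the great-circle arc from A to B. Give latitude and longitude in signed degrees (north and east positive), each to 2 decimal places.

Central angle δ = 1.9389 rad. Interpolating on the sphere with fraction f = 0.5:
P = [sin((1−f)δ)·A + sin(fδ)·B] / sin δ = 0.8838·A + 0.8838·B in Cartesian coordinates,
giving P = (-0.3845, -0.4741, -0.7921), i.e. latitude -52.38°, longitude -129.04°.

-52.38°, -129.04°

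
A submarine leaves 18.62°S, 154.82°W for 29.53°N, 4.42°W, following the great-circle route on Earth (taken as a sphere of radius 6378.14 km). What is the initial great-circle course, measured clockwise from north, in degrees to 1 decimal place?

Δλ = 150.400° = 2.6250 rad.
y = sin Δλ · cos φ₂ = (0.4939)(0.8701) = 0.4298
x = cos φ₁ sin φ₂ − sin φ₁ cos φ₂ cos Δλ = (0.9477)(0.4929) − (-0.3193)(0.8701)(-0.8695) = 0.2255
θ = atan2(y, x) = 62.31°, so the bearing is 62.3°.

62.3°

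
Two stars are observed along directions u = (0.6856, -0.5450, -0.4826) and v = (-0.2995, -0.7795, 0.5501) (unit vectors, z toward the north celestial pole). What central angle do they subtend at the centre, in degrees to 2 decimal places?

92.64°

u·v = -0.0460; |u| = 1.0000, |v| = 1.0000.
cos θ = (u·v)/(|u||v|) = -0.0460, so θ = 92.64°.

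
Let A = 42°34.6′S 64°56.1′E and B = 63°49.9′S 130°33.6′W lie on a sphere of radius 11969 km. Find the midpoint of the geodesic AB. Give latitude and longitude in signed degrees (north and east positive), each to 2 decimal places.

-78.06°, 85.66°

Central angle δ = 1.2721 rad. Interpolating on the sphere with fraction f = 0.5:
P = [sin((1−f)δ)·A + sin(fδ)·B] / sin δ = 0.6215·A + 0.6215·B in Cartesian coordinates,
giving P = (0.0157, 0.2063, -0.9784), i.e. latitude -78.06°, longitude 85.66°.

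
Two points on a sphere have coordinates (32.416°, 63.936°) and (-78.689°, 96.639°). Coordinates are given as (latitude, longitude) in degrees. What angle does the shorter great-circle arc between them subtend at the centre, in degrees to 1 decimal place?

112.7°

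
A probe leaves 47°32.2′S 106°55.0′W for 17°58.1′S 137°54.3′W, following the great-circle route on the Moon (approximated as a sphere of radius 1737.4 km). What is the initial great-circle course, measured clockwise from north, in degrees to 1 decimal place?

With φ₁ = -0.8297, φ₂ = -0.3136, Δλ = -0.5408 rad, the forward-azimuth formula gives
θ = atan2( sin Δλ cos φ₂ , cos φ₁ sin φ₂ − sin φ₁ cos φ₂ cos Δλ ) = atan2(-0.4898, 0.3933) = -51.23°.
Adding 360° brings this into [0°, 360°): 308.8°.

308.8°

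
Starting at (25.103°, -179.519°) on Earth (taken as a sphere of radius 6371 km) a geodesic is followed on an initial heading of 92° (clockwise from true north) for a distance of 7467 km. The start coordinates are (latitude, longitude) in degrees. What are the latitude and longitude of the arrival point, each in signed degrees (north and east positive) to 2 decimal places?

Angular distance δ = d/R = 7467/6371 = 1.17203 rad; initial bearing θ = 1.6057 rad.
sin φ₂ = sin φ₁ cos δ + cos φ₁ sin δ cos θ = (0.4242)(0.3883) + (0.9055)(0.9215)(-0.0349) = 0.1356, so φ₂ = 7.79°.
Δλ = atan2(sin θ sin δ cos φ₁, cos δ − sin φ₁ sin φ₂) = atan2(0.8340, 0.3308) = 68.367°.
λ₂ = -179.519° + 68.367° = -111.15°.

7.79°, -111.15°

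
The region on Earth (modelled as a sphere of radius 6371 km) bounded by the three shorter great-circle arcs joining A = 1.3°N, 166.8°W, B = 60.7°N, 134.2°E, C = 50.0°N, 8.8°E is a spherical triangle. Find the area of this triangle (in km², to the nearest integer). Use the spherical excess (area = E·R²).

Side lengths (central angles): a = 1.0635, b = 2.2438, c = 1.2956 rad; semiperimeter s = 2.3014.
By l'Huilier's theorem, tan(E/4) = √[tan(s/2) tan((s−a)/2) tan((s−b)/2) tan((s−c)/2)], giving spherical excess E = 0.6308 rad.
Area = E·R² = 0.6308 × (6371)² ≈ 25602467 km².

25602467 km²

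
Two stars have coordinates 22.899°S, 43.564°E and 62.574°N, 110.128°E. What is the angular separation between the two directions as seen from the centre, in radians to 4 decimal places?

Let φ₁ = -0.3997 rad, φ₂ = 1.0921 rad, and Δλ = 1.1618 rad.
Haversine: a = sin²(Δφ/2) + cos φ₁ cos φ₂ sin²(Δλ/2) = 0.4605 + (0.9212)(0.4606)(0.3011) = 0.58831.
Central angle c = 2·arcsin(√a) = 1.74835 rad.
So the angular separation is 1.7483 rad.

1.7483 rad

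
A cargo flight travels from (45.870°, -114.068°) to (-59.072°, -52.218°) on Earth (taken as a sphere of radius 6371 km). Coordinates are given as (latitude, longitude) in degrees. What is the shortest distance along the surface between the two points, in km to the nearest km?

Let φ₁ = 0.8006 rad, φ₂ = -1.0310 rad, and Δλ = 1.0795 rad.
cos c = sin φ₁ sin φ₂ + cos φ₁ cos φ₂ cos Δλ = (0.7178)(-0.8578) + (0.6963)(0.5140)(0.4718) = -0.44687,
so c = arccos(-0.44687) = 2.03406 rad.
Distance = R·c = 6371 × 2.0341 ≈ 12959 km.

12959 km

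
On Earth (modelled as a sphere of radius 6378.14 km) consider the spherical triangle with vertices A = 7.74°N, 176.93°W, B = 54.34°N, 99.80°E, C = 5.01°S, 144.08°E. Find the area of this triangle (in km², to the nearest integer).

Side lengths (central angles): a = 1.2187, b = 0.7144, c = 1.3927 rad; semiperimeter s = 1.6630.
By l'Huilier's theorem, tan(E/4) = √[tan(s/2) tan((s−a)/2) tan((s−b)/2) tan((s−c)/2)], giving spherical excess E = 0.5229 rad.
Area = E·R² = 0.5229 × (6378.14)² ≈ 21269951 km².

21269951 km²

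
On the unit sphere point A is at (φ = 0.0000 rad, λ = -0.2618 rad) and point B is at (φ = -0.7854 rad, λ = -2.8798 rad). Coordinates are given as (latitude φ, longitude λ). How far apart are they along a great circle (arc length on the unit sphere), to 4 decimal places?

2.2299

Let φ₁ = 0.0000 rad, φ₂ = -0.7854 rad, and Δλ = -2.6180 rad.
Haversine: a = sin²(Δφ/2) + cos φ₁ cos φ₂ sin²(Δλ/2) = 0.1464 + (1.0000)(0.7071)(0.9330) = 0.80619.
Central angle c = 2·arcsin(√a) = 2.22986 rad.
On the unit sphere the arc length equals the central angle: 2.2299.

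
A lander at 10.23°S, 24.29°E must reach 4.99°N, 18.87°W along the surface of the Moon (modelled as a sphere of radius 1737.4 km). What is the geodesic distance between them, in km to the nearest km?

1383 km

Let φ₁ = -0.1785 rad, φ₂ = 0.0871 rad, and Δλ = -0.7533 rad.
cos c = sin φ₁ sin φ₂ + cos φ₁ cos φ₂ cos Δλ = (-0.1776)(0.0870) + (0.9841)(0.9962)(0.7294) = 0.69968,
so c = arccos(0.69968) = 0.79584 rad.
Distance = R·c = 1737.4 × 0.7958 ≈ 1383 km.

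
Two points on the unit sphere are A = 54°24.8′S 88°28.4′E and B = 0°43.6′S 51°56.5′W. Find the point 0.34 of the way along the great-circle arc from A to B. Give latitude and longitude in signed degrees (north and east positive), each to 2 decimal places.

Central angle δ = 2.0243 rad. Interpolating on the sphere with fraction f = 0.34:
P = [sin((1−f)δ)·A + sin(fδ)·B] / sin δ = 1.0819·A + 0.7066·B in Cartesian coordinates,
giving P = (0.4524, 0.0731, -0.8888), i.e. latitude -62.73°, longitude 9.17°.

-62.73°, 9.17°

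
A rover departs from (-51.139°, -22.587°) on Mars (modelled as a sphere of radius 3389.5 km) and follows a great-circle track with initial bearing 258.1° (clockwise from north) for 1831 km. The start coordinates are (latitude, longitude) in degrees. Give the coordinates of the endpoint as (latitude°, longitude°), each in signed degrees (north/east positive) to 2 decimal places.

-47.25°, -70.44°

Angular distance δ = d/R = 1831/3389.5 = 0.54020 rad; initial bearing θ = 4.5047 rad.
sin φ₂ = sin φ₁ cos δ + cos φ₁ sin δ cos θ = (-0.7787)(0.8576) + (0.6274)(0.5143)(-0.2062) = -0.7343, so φ₂ = -47.25°.
Δλ = atan2(sin θ sin δ cos φ₁, cos δ − sin φ₁ sin φ₂) = atan2(-0.3158, 0.2858) = -47.851°.
λ₂ = -22.587° − 47.851° = -70.44°.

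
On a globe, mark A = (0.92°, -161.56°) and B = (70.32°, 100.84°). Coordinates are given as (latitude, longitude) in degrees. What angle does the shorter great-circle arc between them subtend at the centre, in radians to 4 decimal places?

In radians: φ₁ = 0.0161, φ₂ = 1.2273, Δλ = -97.600° = -1.7034 rad.
cos c = sin φ₁ sin φ₂ + cos φ₁ cos φ₂ cos Δλ = (0.0161)(0.9416) + (0.9999)(0.3368)(-0.1323) = -0.02942,
so c = arccos(-0.02942) = 1.60022 rad.
So the angular separation is 1.6002 rad.

1.6002 rad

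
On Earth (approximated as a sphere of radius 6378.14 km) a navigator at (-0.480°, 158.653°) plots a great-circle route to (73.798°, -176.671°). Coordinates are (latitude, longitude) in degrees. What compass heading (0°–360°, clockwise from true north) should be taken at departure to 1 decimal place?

6.9°

Δλ = 24.676° = 0.4307 rad.
y = sin Δλ · cos φ₂ = (0.4175)(0.2790) = 0.1165
x = cos φ₁ sin φ₂ − sin φ₁ cos φ₂ cos Δλ = (1.0000)(0.9603) − (-0.0084)(0.2790)(0.9087) = 0.9624
θ = atan2(y, x) = 6.90°, so the bearing is 6.9°.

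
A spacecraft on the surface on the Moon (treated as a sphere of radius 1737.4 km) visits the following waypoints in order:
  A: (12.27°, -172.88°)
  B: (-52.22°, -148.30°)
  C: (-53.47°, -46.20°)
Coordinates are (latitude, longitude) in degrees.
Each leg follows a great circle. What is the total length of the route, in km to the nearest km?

3758 km

Leg A→B: central angle 1.1849 rad, distance 2058.6 km.
Leg B→C: central angle 0.9780 rad, distance 1699.2 km.
Total: 2058.6 + 1699.2 ≈ 3758 km.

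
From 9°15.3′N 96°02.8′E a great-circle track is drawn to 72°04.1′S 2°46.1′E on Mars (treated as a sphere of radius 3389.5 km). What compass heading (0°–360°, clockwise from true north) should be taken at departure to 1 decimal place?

With φ₁ = 0.1615, φ₂ = -1.2578, Δλ = -1.6280 rad, the forward-azimuth formula gives
θ = atan2( sin Δλ cos φ₂ , cos φ₁ sin φ₂ − sin φ₁ cos φ₂ cos Δλ ) = atan2(-0.3074, -0.9362) = -161.82°.
Adding 360° brings this into [0°, 360°): 198.2°.

198.2°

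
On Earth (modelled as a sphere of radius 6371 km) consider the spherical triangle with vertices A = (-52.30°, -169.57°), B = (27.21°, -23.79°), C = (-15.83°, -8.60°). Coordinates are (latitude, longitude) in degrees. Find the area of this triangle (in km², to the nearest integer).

45909268 km²

Side lengths (central angles): a = 0.7940, b = 1.9181, c = 2.5175 rad; semiperimeter s = 2.6148.
By l'Huilier's theorem, tan(E/4) = √[tan(s/2) tan((s−a)/2) tan((s−b)/2) tan((s−c)/2)], giving spherical excess E = 1.1311 rad.
Area = E·R² = 1.1311 × (6371)² ≈ 45909268 km².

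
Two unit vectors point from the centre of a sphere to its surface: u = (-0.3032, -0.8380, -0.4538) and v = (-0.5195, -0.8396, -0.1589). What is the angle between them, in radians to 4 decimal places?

u·v = 0.9332; |u| = 1.0001, |v| = 1.0000.
cos θ = (u·v)/(|u||v|) = 0.9331, so θ = 0.3678 rad.

0.3678 rad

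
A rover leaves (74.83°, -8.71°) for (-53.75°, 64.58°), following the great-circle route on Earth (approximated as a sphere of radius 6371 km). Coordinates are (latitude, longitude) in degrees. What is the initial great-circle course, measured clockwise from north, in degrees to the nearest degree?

124°

Δλ = 73.290° = 1.2792 rad.
y = sin Δλ · cos φ₂ = (0.9578)(0.5913) = 0.5663
x = cos φ₁ sin φ₂ − sin φ₁ cos φ₂ cos Δλ = (0.2617)(-0.8064) − (0.9652)(0.5913)(0.2875) = -0.3751
θ = atan2(y, x) = 123.52°, so the bearing is 124°.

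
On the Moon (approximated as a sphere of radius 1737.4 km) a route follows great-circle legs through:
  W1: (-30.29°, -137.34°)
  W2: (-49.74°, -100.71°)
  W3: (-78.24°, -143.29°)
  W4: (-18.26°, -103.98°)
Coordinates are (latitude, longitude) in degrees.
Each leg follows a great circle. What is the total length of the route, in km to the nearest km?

3908 km

Leg W1→W2: central angle 0.5868 rad, distance 1019.5 km.
Leg W2→W3: central angle 0.5659 rad, distance 983.3 km.
Leg W3→W4: central angle 1.0967 rad, distance 1905.5 km.
Total: 1019.5 + 983.3 + 1905.5 ≈ 3908 km.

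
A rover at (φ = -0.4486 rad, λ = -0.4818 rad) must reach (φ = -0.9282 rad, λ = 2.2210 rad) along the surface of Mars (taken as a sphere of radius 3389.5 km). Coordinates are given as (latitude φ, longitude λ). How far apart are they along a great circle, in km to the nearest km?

5806 km

Let φ₁ = -0.4486 rad, φ₂ = -0.9282 rad, and Δλ = 2.7028 rad.
cos c = sin φ₁ sin φ₂ + cos φ₁ cos φ₂ cos Δλ = (-0.4337)(-0.8005) + (0.9011)(0.5993)(-0.9053) = -0.14163,
so c = arccos(-0.14163) = 1.71290 rad.
Distance = R·c = 3389.5 × 1.7129 ≈ 5806 km.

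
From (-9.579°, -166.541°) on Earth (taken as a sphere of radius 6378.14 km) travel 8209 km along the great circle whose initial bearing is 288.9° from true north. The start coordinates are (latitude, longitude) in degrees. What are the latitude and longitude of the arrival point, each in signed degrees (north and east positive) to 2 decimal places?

15.07°, 123.30°

Angular distance δ = d/R = 8209/6378.14 = 1.28705 rad; initial bearing θ = 5.0423 rad.
sin φ₂ = sin φ₁ cos δ + cos φ₁ sin δ cos θ = (-0.1664)(0.2800) + (0.9861)(0.9600)(0.3239) = 0.2600, so φ₂ = 15.07°.
Δλ = atan2(sin θ sin δ cos φ₁, cos δ − sin φ₁ sin φ₂) = atan2(-0.8956, 0.3232) = -70.155°.
λ₂ = -166.541° − 70.155° = -236.70° → 123.30° after wrapping to (−180°, 180°].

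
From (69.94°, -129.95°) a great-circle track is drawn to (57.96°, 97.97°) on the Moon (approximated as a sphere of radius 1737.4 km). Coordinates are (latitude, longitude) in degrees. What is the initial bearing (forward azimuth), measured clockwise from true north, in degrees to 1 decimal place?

327.8°

Δλ = -132.080° = -2.3052 rad.
y = sin Δλ · cos φ₂ = (-0.7422)(0.5305) = -0.3938
x = cos φ₁ sin φ₂ − sin φ₁ cos φ₂ cos Δλ = (0.3430)(0.8477) − (0.9393)(0.5305)(-0.6702) = 0.6247
θ = atan2(y, x) = -32.22°; adding 360° gives 327.8°.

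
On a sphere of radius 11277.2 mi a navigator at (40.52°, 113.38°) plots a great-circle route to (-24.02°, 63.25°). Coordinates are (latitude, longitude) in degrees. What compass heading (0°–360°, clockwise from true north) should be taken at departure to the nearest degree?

Δλ = -50.130° = -0.8749 rad.
y = sin Δλ · cos φ₂ = (-0.7675)(0.9134) = -0.7010
x = cos φ₁ sin φ₂ − sin φ₁ cos φ₂ cos Δλ = (0.7602)(-0.4071) − (0.6497)(0.9134)(0.6410) = -0.6899
θ = atan2(y, x) = -134.54°; adding 360° gives 225°.

225°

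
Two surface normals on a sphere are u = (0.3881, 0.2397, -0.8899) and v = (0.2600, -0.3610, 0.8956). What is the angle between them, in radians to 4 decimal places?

2.4696 rad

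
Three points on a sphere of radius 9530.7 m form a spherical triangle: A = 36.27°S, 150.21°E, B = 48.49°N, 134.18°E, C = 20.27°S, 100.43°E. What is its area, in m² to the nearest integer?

Side lengths (central angles): a = 1.3104, b = 0.8047, c = 1.5002 rad; semiperimeter s = 1.8076.
By l'Huilier's theorem, tan(E/4) = √[tan(s/2) tan((s−a)/2) tan((s−b)/2) tan((s−c)/2)], giving spherical excess E = 0.6560 rad.
Area = E·R² = 0.6560 × (9530.7)² ≈ 59591345 m².

59591345 m²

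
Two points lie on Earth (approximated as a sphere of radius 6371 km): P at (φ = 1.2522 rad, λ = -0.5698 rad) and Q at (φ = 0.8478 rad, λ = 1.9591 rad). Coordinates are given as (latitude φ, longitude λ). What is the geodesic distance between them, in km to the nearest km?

With latitudes φ₁ = 71.746°, φ₂ = 48.575° and longitude difference Δλ = 144.895°:
cos c = sin φ₁ sin φ₂ + cos φ₁ cos φ₂ cos Δλ = (0.9497)(0.7498) + (0.3132)(0.6616)(-0.8181) = 0.54254,
so c = arccos(0.54254) = 0.99733 rad.
Distance = R·c = 6371 × 0.9973 ≈ 6354 km.

6354 km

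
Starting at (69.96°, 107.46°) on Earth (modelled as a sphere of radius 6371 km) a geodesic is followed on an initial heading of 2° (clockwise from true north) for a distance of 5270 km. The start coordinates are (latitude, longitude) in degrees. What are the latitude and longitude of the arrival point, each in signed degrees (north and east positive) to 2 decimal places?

Angular distance δ = d/R = 5270/6371 = 0.82719 rad; initial bearing θ = 0.0349 rad.
sin φ₂ = sin φ₁ cos δ + cos φ₁ sin δ cos θ = (0.9395)(0.6769) + (0.3427)(0.7360)(0.9994) = 0.8880, so φ₂ = 62.63°.
Δλ = atan2(sin θ sin δ cos φ₁, cos δ − sin φ₁ sin φ₂) = atan2(0.0088, -0.1573) = 176.797°.
λ₂ = 107.460° + 176.797° = 284.26° → -75.74° after wrapping to (−180°, 180°].

62.63°, -75.74°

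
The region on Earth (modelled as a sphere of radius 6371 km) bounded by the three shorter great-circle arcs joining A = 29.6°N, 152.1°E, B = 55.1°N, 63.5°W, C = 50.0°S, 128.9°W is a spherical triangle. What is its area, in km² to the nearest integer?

103624689 km²

Side lengths (central angles): a = 2.0660, b = 1.8460, c = 1.5702 rad; semiperimeter s = 2.7411.
By l'Huilier's theorem, tan(E/4) = √[tan(s/2) tan((s−a)/2) tan((s−b)/2) tan((s−c)/2)], giving spherical excess E = 2.5530 rad.
Area = E·R² = 2.5530 × (6371)² ≈ 103624689 km².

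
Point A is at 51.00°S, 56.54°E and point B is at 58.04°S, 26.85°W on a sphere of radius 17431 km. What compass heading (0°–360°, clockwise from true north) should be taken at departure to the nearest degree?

227°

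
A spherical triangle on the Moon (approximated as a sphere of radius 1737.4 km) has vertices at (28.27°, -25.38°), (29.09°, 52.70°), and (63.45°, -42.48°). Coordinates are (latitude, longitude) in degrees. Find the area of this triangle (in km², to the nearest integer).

Side lengths (central angles): a = 1.1597, b = 0.6436, c = 1.1710 rad; semiperimeter s = 1.4871.
By l'Huilier's theorem, tan(E/4) = √[tan(s/2) tan((s−a)/2) tan((s−b)/2) tan((s−c)/2)], giving spherical excess E = 0.4155 rad.
Area = E·R² = 0.4155 × (1737.4)² ≈ 1254113 km².

1254113 km²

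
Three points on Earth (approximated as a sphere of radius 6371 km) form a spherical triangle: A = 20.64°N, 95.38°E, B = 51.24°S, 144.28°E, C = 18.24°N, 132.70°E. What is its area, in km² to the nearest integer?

Side lengths (central angles): a = 1.2255, b = 0.6143, c = 1.4603 rad; semiperimeter s = 1.6501.
By l'Huilier's theorem, tan(E/4) = √[tan(s/2) tan((s−a)/2) tan((s−b)/2) tan((s−c)/2)], giving spherical excess E = 0.4481 rad.
Area = E·R² = 0.4481 × (6371)² ≈ 18186764 km².

18186764 km²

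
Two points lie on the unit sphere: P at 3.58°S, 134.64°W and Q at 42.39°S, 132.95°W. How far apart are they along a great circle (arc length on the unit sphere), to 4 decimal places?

Let φ₁ = -0.0625 rad, φ₂ = -0.7398 rad, and Δλ = 0.0295 rad.
cos c = sin φ₁ sin φ₂ + cos φ₁ cos φ₂ cos Δλ = (-0.0624)(-0.6742) + (0.9980)(0.7386)(0.9996) = 0.77891,
so c = arccos(0.77891) = 0.67787 rad.
On the unit sphere the arc length equals the central angle: 0.6779.

0.6779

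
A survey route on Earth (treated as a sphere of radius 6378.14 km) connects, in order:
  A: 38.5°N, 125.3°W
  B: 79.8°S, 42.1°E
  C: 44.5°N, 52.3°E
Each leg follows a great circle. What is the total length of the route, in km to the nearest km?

Leg A→B: central angle 2.4157 rad, distance 15407.9 km.
Leg B→C: central angle 2.1719 rad, distance 13852.4 km.
Total: 15407.9 + 13852.4 ≈ 29260 km.

29260 km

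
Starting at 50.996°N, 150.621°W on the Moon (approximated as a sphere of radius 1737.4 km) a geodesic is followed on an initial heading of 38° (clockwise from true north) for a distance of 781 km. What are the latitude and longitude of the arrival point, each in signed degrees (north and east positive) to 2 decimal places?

Angular distance δ = d/R = 781/1737.4 = 0.44952 rad; initial bearing θ = 0.6632 rad.
sin φ₂ = sin φ₁ cos δ + cos φ₁ sin δ cos θ = (0.7771)(0.9007) + (0.6294)(0.4345)(0.7880) = 0.9154, so φ₂ = 66.26°.
Δλ = atan2(sin θ sin δ cos φ₁, cos δ − sin φ₁ sin φ₂) = atan2(0.1684, 0.1893) = 41.654°.
λ₂ = -150.621° + 41.654° = -108.97°.

66.26°, -108.97°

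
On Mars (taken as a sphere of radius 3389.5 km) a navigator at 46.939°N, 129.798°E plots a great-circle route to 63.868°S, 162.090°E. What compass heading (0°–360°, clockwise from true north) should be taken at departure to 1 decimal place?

Δλ = 32.292° = 0.5636 rad.
y = sin Δλ · cos φ₂ = (0.5342)(0.4404) = 0.2353
x = cos φ₁ sin φ₂ − sin φ₁ cos φ₂ cos Δλ = (0.6828)(-0.8978) − (0.7306)(0.4404)(0.8453) = -0.8850
θ = atan2(y, x) = 165.11°, so the bearing is 165.1°.

165.1°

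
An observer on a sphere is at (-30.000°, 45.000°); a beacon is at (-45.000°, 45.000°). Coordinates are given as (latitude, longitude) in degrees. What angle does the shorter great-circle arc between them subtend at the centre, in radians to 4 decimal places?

With latitudes φ₁ = -30.000°, φ₂ = -45.000° and longitude difference Δλ = 0.000°:
cos c = sin φ₁ sin φ₂ + cos φ₁ cos φ₂ cos Δλ = (-0.5000)(-0.7071) + (0.8660)(0.7071)(1.0000) = 0.96593,
so c = arccos(0.96593) = 0.26180 rad.
So the angular separation is 0.2618 rad.

0.2618 rad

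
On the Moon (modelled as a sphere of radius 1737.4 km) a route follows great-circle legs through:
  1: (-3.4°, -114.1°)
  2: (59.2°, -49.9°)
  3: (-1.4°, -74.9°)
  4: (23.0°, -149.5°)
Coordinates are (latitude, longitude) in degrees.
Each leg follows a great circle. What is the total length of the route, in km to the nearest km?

6679 km

Leg 1→2: central angle 1.3984 rad, distance 2429.6 km.
Leg 2→3: central angle 1.1119 rad, distance 1931.8 km.
Leg 3→4: central angle 1.3338 rad, distance 2317.3 km.
Total: 2429.6 + 1931.8 + 2317.3 ≈ 6679 km.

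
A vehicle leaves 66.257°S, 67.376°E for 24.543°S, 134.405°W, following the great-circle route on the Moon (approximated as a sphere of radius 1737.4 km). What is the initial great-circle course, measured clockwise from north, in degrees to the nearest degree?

Δλ = 158.219° = 2.7614 rad.
y = sin Δλ · cos φ₂ = (0.3711)(0.9096) = 0.3375
x = cos φ₁ sin φ₂ − sin φ₁ cos φ₂ cos Δλ = (0.4026)(-0.4154) − (-0.9154)(0.9096)(-0.9286) = -0.9405
θ = atan2(y, x) = 160.26°, so the bearing is 160°.

160°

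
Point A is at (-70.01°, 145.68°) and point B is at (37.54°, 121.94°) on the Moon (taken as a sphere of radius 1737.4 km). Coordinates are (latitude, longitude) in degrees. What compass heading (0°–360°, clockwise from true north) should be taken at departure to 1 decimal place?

Δλ = -23.740° = -0.4143 rad.
y = sin Δλ · cos φ₂ = (-0.4026)(0.7929) = -0.3192
x = cos φ₁ sin φ₂ − sin φ₁ cos φ₂ cos Δλ = (0.3419)(0.6093) − (-0.9398)(0.7929)(0.9154) = 0.8904
θ = atan2(y, x) = -19.72°; adding 360° gives 340.3°.

340.3°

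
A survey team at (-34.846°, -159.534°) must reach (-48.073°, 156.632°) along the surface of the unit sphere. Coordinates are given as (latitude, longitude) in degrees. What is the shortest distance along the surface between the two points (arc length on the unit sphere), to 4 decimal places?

0.6082

Let φ₁ = -0.6082 rad, φ₂ = -0.8390 rad, and Δλ = -0.7650 rad.
Haversine: a = sin²(Δφ/2) + cos φ₁ cos φ₂ sin²(Δλ/2) = 0.0133 + (0.8207)(0.6682)(0.1393) = 0.08967.
Central angle c = 2·arcsin(√a) = 0.60822 rad.
On the unit sphere the arc length equals the central angle: 0.6082.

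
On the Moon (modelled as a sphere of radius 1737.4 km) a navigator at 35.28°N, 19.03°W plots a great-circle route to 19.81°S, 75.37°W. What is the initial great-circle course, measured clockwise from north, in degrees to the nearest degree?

With φ₁ = 0.6158, φ₂ = -0.3457, Δλ = -0.9833 rad, the forward-azimuth formula gives
θ = atan2( sin Δλ cos φ₂ , cos φ₁ sin φ₂ − sin φ₁ cos φ₂ cos Δλ ) = atan2(-0.7831, -0.5778) = -126.42°.
Adding 360° brings this into [0°, 360°): 234°.

234°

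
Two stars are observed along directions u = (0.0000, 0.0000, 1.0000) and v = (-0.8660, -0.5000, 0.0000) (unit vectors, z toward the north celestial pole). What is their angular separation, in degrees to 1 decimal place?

90.0°

u·v = 0.0000; |u| = 1.0000, |v| = 1.0000.
cos θ = (u·v)/(|u||v|) = 0.0000, so θ = 90.0°.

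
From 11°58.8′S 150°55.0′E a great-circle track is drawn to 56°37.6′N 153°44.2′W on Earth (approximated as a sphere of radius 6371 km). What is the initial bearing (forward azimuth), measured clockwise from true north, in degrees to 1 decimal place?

With φ₁ = -0.2091, φ₂ = 0.9883, Δλ = 0.9660 rad, the forward-azimuth formula gives
θ = atan2( sin Δλ cos φ₂ , cos φ₁ sin φ₂ − sin φ₁ cos φ₂ cos Δλ ) = atan2(0.4525, 0.8818) = 27.16°.
So the initial bearing is 27.2°.

27.2°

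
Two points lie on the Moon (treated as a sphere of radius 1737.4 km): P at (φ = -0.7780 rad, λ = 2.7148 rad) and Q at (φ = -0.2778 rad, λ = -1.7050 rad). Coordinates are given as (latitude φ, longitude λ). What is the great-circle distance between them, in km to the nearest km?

In radians: φ₁ = -0.7780, φ₂ = -0.2778, Δλ = 106.764° = 1.8634 rad.
cos c = sin φ₁ sin φ₂ + cos φ₁ cos φ₂ cos Δλ = (-0.7019)(-0.2742) + (0.7123)(0.9617)(-0.2884) = -0.00510,
so c = arccos(-0.00510) = 1.57590 rad.
Distance = R·c = 1737.4 × 1.5759 ≈ 2738 km.

2738 km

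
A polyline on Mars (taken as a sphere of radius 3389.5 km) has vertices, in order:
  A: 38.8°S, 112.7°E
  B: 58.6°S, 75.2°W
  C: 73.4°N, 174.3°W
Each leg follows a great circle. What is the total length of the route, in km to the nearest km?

13587 km

Leg A→B: central angle 1.4378 rad, distance 4873.3 km.
Leg B→C: central angle 2.5709 rad, distance 8714.0 km.
Total: 4873.3 + 8714.0 ≈ 13587 km.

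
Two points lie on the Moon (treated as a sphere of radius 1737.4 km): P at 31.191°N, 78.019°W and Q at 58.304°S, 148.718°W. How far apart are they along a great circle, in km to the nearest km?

Let φ₁ = 0.5444 rad, φ₂ = -1.0176 rad, and Δλ = -1.2339 rad.
Haversine: a = sin²(Δφ/2) + cos φ₁ cos φ₂ sin²(Δλ/2) = 0.4956 + (0.8554)(0.5254)(0.3347) = 0.64604.
Central angle c = 2·arcsin(√a) = 1.86720 rad.
Distance = R·c = 1737.4 × 1.8672 ≈ 3244 km.

3244 km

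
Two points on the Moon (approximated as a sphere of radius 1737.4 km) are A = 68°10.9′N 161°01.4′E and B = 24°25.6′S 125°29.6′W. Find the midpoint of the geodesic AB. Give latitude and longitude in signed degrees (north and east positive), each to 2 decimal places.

Central angle δ = 1.8626 rad. Interpolating on the sphere with fraction f = 0.5:
P = [sin((1−f)δ)·A + sin(fδ)·B] / sin δ = 0.8378·A + 0.8378·B in Cartesian coordinates,
giving P = (-0.7374, -0.5198, 0.4313), i.e. latitude 25.55°, longitude -144.82°.

25.55°, -144.82°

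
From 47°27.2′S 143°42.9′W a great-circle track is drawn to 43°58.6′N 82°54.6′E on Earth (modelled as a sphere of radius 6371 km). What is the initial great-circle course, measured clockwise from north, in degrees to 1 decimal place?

With φ₁ = -0.8282, φ₂ = 0.7675, Δλ = -2.3278 rad, the forward-azimuth formula gives
θ = atan2( sin Δλ cos φ₂ , cos φ₁ sin φ₂ − sin φ₁ cos φ₂ cos Δλ ) = atan2(-0.5231, 0.1054) = -78.61°.
Adding 360° brings this into [0°, 360°): 281.4°.

281.4°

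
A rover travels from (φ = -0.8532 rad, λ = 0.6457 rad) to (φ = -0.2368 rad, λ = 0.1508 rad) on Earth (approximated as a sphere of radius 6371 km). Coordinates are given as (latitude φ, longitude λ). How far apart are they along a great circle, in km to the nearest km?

With latitudes φ₁ = -48.885°, φ₂ = -13.568° and longitude difference Δλ = -28.356°:
Haversine: a = sin²(Δφ/2) + cos φ₁ cos φ₂ sin²(Δλ/2) = 0.0920 + (0.6576)(0.9721)(0.0600) = 0.13037.
Central angle c = 2·arcsin(√a) = 0.73881 rad.
Distance = R·c = 6371 × 0.7388 ≈ 4707 km.

4707 km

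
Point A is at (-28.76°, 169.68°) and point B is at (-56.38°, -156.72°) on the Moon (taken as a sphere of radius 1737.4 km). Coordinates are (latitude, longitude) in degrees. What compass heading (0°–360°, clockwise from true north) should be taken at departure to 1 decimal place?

148.9°

Δλ = 33.600° = 0.5864 rad.
y = sin Δλ · cos φ₂ = (0.5534)(0.5537) = 0.3064
x = cos φ₁ sin φ₂ − sin φ₁ cos φ₂ cos Δλ = (0.8766)(-0.8327) − (-0.4811)(0.5537)(0.8329) = -0.5081
θ = atan2(y, x) = 148.91°, so the bearing is 148.9°.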